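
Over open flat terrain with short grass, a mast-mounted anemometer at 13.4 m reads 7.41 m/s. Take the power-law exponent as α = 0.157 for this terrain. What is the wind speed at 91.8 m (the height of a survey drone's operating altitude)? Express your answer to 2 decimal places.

Power-law profile: V₂ = V₁ · (z₂/z₁)^α
V₂ = 7.41 × (91.8/13.4)^0.157 = 7.41 × (6.8507)^0.157
    = 7.41 × 1.3527 = 10.0237 m/s

10.02 m/s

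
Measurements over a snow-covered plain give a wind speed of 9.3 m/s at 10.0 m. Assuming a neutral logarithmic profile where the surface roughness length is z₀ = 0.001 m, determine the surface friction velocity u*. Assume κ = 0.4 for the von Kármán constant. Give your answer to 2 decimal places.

Log law: V(z) = (u*/κ) · ln(z/z₀) ⇒ u* = κ · V / ln(z/z₀)
u* = 0.4 × 9.3 / ln(10.0/0.001) = 0.4 × 9.3 / 9.2103
   = 3.7200 / 9.2103 = 0.4039 m/s

u* ≈ 0.40 m/s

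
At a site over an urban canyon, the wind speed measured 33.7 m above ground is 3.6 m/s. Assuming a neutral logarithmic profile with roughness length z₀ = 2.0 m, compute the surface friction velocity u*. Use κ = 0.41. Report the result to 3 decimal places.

Log law: V(z) = (u*/κ) · ln(z/z₀) ⇒ u* = κ · V / ln(z/z₀)
u* = 0.41 × 3.6 / ln(33.7/2.0) = 0.41 × 3.6 / 2.8244
   = 1.4760 / 2.8244 = 0.5226 m/s

u* ≈ 0.523 m/s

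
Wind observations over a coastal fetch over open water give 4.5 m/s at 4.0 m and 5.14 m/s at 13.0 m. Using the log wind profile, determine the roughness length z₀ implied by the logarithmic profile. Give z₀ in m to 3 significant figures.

Log law: V(z) ∝ ln(z/z₀). With r = V₁/V₂ = 4.5/5.14 = 0.87549,
r · ln(z₂/z₀) = ln(z₁/z₀) ⇒ ln z₀ = (ln z₁ − r·ln z₂)/(1 − r)
ln z₀ = (1.38629 − 0.87549×2.56495) / 0.12451 = -6.9011
z₀ = exp(-6.9011) = 0.001007 m

z₀ ≈ 0.00101 m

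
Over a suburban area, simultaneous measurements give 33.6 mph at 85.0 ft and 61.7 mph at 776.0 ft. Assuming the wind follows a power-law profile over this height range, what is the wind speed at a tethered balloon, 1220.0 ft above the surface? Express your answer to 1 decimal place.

69.9 mph

First find α: α = ln(V₂/V₁)/ln(z₂/z₁) = ln(61.7/33.6)/ln(776.0/85.0) = 0.60776/2.21150 = 0.2748
Extrapolate from 776.0 ft to 1220.0 ft: V₃ = 61.7 × (1220.0/776.0)^0.2748 = 61.7 × 1.1324 = 69.8693 mph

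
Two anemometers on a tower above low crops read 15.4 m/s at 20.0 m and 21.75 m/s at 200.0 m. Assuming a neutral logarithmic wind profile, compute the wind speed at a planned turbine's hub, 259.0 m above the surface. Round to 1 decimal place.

Log law: V ∝ ln(z/z₀). From the pair, with r = V₁/V₂ = 0.70805,
ln z₀ = (ln z₁ − r·ln z₂)/(1 − r) = (2.9957 − 0.70805×5.2983)/0.29195 = -2.5885 → z₀ = 0.07513 m
V₃ = V₁ · ln(z₃/z₀)/ln(z₁/z₀) = 15.4 × 8.1453/5.5842 = 22.4629 m/s

22.5 m/s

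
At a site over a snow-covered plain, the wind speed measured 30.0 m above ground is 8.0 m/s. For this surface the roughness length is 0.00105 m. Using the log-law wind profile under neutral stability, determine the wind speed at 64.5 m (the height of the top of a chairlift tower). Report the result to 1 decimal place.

Log law: V(z) ∝ ln(z/z₀), so V₂/V₁ = ln(z₂/z₀) / ln(z₁/z₀).
ln(64.5/0.00105) = 11.0256, ln(30.0/0.00105) = 10.2602
V₂ = 8.0 × 11.0256/10.2602 = 8.0 × 1.0746 = 8.5968 m/s

8.6 m/s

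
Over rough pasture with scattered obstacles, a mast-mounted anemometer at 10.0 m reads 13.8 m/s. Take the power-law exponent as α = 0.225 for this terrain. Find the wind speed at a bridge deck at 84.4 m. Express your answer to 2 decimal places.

Power-law profile: V₂ = V₁ · (z₂/z₁)^α
V₂ = 13.8 × (84.4/10.0)^0.225 = 13.8 × (8.4400)^0.225
    = 13.8 × 1.6159 = 22.3001 m/s

22.30 m/s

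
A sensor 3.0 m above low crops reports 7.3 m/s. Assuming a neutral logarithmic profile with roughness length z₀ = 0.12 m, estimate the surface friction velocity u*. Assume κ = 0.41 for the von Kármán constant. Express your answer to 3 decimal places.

Log law: V(z) = (u*/κ) · ln(z/z₀) ⇒ u* = κ · V / ln(z/z₀)
u* = 0.41 × 7.3 / ln(3.0/0.12) = 0.41 × 7.3 / 3.2189
   = 2.9930 / 3.2189 = 0.9298 m/s

u* ≈ 0.930 m/s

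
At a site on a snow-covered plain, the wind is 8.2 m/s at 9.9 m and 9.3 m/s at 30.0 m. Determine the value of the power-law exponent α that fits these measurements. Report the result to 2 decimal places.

Power law: V₂/V₁ = (z₂/z₁)^α ⇒ α = ln(V₂/V₁) / ln(z₂/z₁)
α = ln(9.3/8.2) / ln(30.0/9.9) = ln(1.1341) / ln(3.0303)
  = 0.12588 / 1.10866 = 0.11354

α ≈ 0.11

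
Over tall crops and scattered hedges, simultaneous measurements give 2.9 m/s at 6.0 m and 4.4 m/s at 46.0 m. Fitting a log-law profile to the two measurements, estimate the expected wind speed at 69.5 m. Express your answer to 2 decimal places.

Log law: V ∝ ln(z/z₀). From the pair, with r = V₁/V₂ = 0.65909,
ln z₀ = (ln z₁ − r·ln z₂)/(1 − r) = (1.7918 − 0.65909×3.8286)/0.34091 = -2.1462 → z₀ = 0.1169 m
V₃ = V₁ · ln(z₃/z₀)/ln(z₁/z₀) = 2.9 × 6.3875/3.9380 = 4.7039 m/s

4.70 m/s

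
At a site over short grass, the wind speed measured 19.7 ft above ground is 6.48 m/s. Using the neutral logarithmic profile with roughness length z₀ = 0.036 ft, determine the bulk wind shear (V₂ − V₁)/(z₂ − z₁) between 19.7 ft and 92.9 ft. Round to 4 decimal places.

Log law: V₂ = V₁ · ln(z₂/z₀)/ln(z₁/z₀) = 6.48 × 7.8558/6.3049 = 8.0740 m/s
ΔV/Δz = (8.0740 − 6.48)/(92.9 − 19.7) = 1.5940/73.2000 = 0.02178 m/s/ft

0.0218 m/s/ft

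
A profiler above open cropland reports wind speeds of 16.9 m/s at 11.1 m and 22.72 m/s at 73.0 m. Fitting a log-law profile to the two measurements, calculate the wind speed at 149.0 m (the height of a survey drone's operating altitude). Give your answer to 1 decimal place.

24.9 m/s

Log law: V ∝ ln(z/z₀). From the pair, with r = V₁/V₂ = 0.74384,
ln z₀ = (ln z₁ − r·ln z₂)/(1 − r) = (2.4069 − 0.74384×4.2905)/0.25616 = -3.0624 → z₀ = 0.04678 m
V₃ = V₁ · ln(z₃/z₀)/ln(z₁/z₀) = 16.9 × 8.0663/5.4693 = 24.9247 m/s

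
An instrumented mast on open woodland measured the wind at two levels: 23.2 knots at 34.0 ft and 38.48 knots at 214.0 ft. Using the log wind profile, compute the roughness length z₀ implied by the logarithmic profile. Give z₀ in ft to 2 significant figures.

z₀ ≈ 2.1 ft

Log law: V(z) ∝ ln(z/z₀). With r = V₁/V₂ = 23.2/38.48 = 0.60291,
r · ln(z₂/z₀) = ln(z₁/z₀) ⇒ ln z₀ = (ln z₁ − r·ln z₂)/(1 − r)
ln z₀ = (3.52636 − 0.60291×5.36598) / 0.39709 = 0.7332
z₀ = exp(0.7332) = 2.082 ft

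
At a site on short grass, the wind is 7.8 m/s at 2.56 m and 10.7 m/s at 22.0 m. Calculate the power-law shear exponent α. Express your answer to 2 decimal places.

α ≈ 0.15

Power law: V₂/V₁ = (z₂/z₁)^α ⇒ α = ln(V₂/V₁) / ln(z₂/z₁)
α = ln(10.7/7.8) / ln(22.0/2.56) = ln(1.3718) / ln(8.5938)
  = 0.31612 / 2.15104 = 0.14696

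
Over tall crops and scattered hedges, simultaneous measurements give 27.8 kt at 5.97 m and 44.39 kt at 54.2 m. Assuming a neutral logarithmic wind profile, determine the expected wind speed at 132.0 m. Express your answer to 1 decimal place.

Log law: V ∝ ln(z/z₀). From the pair, with r = V₁/V₂ = 0.62627,
ln z₀ = (ln z₁ − r·ln z₂)/(1 − r) = (1.7867 − 0.62627×3.9927)/0.37373 = -1.9098 → z₀ = 0.1481 m
V₃ = V₁ · ln(z₃/z₀)/ln(z₁/z₀) = 27.8 × 6.7926/3.6965 = 51.0843 kt

51.1 kt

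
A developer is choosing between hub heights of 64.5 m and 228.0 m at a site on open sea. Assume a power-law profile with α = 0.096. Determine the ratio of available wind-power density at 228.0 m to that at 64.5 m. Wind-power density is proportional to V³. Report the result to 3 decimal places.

1.439

Speed ratio: V_B/V_A = (z_B/z_A)^α = (228.0/64.5)^0.096 = (3.5349)^0.096 = 1.12887
Power-density ratio: P_B/P_A = (V_B/V_A)³ = (1.12887)³ = 1.43857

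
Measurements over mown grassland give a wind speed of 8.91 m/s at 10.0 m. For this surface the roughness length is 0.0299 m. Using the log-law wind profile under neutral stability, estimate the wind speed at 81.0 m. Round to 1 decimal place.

Log law: V(z) ∝ ln(z/z₀), so V₂/V₁ = ln(z₂/z₀) / ln(z₁/z₀).
ln(81.0/0.0299) = 7.9043, ln(10.0/0.0299) = 5.8125
V₂ = 8.91 × 7.9043/5.8125 = 8.91 × 1.3599 = 12.1166 m/s

12.1 m/s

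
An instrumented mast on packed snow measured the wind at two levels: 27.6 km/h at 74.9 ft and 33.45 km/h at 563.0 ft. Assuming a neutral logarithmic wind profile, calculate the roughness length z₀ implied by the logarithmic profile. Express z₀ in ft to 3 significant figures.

z₀ ≈ 0.00551 ft

Log law: V(z) ∝ ln(z/z₀). With r = V₁/V₂ = 27.6/33.45 = 0.82511,
r · ln(z₂/z₀) = ln(z₁/z₀) ⇒ ln z₀ = (ln z₁ − r·ln z₂)/(1 − r)
ln z₀ = (4.31615 − 0.82511×6.33328) / 0.17489 = -5.2005
z₀ = exp(-5.2005) = 0.005514 ft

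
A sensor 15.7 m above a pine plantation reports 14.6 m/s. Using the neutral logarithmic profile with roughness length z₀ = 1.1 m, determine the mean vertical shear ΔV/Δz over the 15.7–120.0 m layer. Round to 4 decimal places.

Log law: V₂ = V₁ · ln(z₂/z₀)/ln(z₁/z₀) = 14.6 × 4.6922/2.6584 = 25.7701 m/s
ΔV/Δz = (25.7701 − 14.6)/(120.0 − 15.7) = 11.1701/104.3000 = 0.10710 m/s/m

0.1071 m/s/m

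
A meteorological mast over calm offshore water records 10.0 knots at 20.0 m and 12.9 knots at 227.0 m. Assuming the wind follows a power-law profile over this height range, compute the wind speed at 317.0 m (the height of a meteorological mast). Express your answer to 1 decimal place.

First find α: α = ln(V₂/V₁)/ln(z₂/z₁) = ln(12.9/10.0)/ln(227.0/20.0) = 0.25464/2.42922 = 0.1048
Extrapolate from 227.0 m to 317.0 m: V₃ = 12.9 × (317.0/227.0)^0.1048 = 12.9 × 1.0356 = 13.3596 knots

13.4 knots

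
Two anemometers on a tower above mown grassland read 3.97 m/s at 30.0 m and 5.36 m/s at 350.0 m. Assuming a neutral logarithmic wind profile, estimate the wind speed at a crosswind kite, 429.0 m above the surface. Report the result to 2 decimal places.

Log law: V ∝ ln(z/z₀). From the pair, with r = V₁/V₂ = 0.74067,
ln z₀ = (ln z₁ − r·ln z₂)/(1 − r) = (3.4012 − 0.74067×5.8579)/0.25933 = -3.6155 → z₀ = 0.02690 m
V₃ = V₁ · ln(z₃/z₀)/ln(z₁/z₀) = 3.97 × 9.6770/7.0167 = 5.4752 m/s

5.48 m/s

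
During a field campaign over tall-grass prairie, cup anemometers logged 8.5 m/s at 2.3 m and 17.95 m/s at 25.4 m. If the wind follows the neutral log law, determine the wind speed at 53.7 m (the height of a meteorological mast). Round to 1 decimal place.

Log law: V ∝ ln(z/z₀). From the pair, with r = V₁/V₂ = 0.47354,
ln z₀ = (ln z₁ − r·ln z₂)/(1 − r) = (0.8329 − 0.47354×3.2347)/0.52646 = -1.3275 → z₀ = 0.2651 m
V₃ = V₁ · ln(z₃/z₀)/ln(z₁/z₀) = 8.5 × 5.3109/2.1604 = 20.8956 m/s

20.9 m/s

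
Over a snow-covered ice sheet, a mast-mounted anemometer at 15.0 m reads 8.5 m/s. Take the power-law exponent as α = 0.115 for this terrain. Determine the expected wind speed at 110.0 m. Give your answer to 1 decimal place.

10.7 m/s

Power-law profile: V₂ = V₁ · (z₂/z₁)^α
V₂ = 8.5 × (110.0/15.0)^0.115 = 8.5 × (7.3333)^0.115
    = 8.5 × 1.2575 = 10.6888 m/s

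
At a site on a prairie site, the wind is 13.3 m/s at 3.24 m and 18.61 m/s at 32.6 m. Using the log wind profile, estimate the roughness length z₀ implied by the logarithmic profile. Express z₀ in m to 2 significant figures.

z₀ ≈ 0.0100 m

Log law: V(z) ∝ ln(z/z₀). With r = V₁/V₂ = 13.3/18.61 = 0.71467,
r · ln(z₂/z₀) = ln(z₁/z₀) ⇒ ln z₀ = (ln z₁ − r·ln z₂)/(1 − r)
ln z₀ = (1.17557 − 0.71467×3.48431) / 0.28533 = -4.6071
z₀ = exp(-4.6071) = 0.009980 m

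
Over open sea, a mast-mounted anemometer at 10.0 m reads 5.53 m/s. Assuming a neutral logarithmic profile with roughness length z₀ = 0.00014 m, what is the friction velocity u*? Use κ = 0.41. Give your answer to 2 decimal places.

u* ≈ 0.20 m/s

Log law: V(z) = (u*/κ) · ln(z/z₀) ⇒ u* = κ · V / ln(z/z₀)
u* = 0.41 × 5.53 / ln(10.0/0.00014) = 0.41 × 5.53 / 11.1765
   = 2.2673 / 11.1765 = 0.2029 m/s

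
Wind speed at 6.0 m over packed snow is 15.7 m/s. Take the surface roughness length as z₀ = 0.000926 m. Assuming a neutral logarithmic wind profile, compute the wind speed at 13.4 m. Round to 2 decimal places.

17.14 m/s

Log law: V(z) ∝ ln(z/z₀), so V₂/V₁ = ln(z₂/z₀) / ln(z₁/z₀).
ln(13.4/0.000926) = 9.5799, ln(6.0/0.000926) = 8.7764
V₂ = 15.7 × 9.5799/8.7764 = 15.7 × 1.0916 = 17.1374 m/s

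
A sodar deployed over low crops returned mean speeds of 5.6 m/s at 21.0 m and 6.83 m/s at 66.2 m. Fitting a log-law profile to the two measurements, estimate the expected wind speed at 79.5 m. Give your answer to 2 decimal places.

7.03 m/s

Log law: V ∝ ln(z/z₀). From the pair, with r = V₁/V₂ = 0.81991,
ln z₀ = (ln z₁ − r·ln z₂)/(1 − r) = (3.0445 − 0.81991×4.1927)/0.18009 = -2.1829 → z₀ = 0.1127 m
V₃ = V₁ · ln(z₃/z₀)/ln(z₁/z₀) = 5.6 × 6.5586/5.2274 = 7.0261 m/s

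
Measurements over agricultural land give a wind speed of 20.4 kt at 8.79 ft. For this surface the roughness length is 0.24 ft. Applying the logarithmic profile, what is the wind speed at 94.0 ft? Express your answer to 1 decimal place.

Log law: V(z) ∝ ln(z/z₀), so V₂/V₁ = ln(z₂/z₀) / ln(z₁/z₀).
ln(94.0/0.24) = 5.9704, ln(8.79/0.24) = 3.6007
V₂ = 20.4 × 5.9704/3.6007 = 20.4 × 1.6581 = 33.8255 kt

33.8 kt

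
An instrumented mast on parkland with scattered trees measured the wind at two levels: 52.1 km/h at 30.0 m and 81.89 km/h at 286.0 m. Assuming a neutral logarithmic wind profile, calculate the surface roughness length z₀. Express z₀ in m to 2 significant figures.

z₀ ≈ 0.58 m

Log law: V(z) ∝ ln(z/z₀). With r = V₁/V₂ = 52.1/81.89 = 0.63622,
r · ln(z₂/z₀) = ln(z₁/z₀) ⇒ ln z₀ = (ln z₁ − r·ln z₂)/(1 − r)
ln z₀ = (3.40120 − 0.63622×5.65599) / 0.36378 = -0.5422
z₀ = exp(-0.5422) = 0.5814 m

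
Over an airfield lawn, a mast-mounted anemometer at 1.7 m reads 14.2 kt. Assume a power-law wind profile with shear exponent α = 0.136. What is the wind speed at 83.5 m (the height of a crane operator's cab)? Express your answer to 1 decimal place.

24.1 kt

Power-law profile: V₂ = V₁ · (z₂/z₁)^α
V₂ = 14.2 × (83.5/1.7)^0.136 = 14.2 × (49.1176)^0.136
    = 14.2 × 1.6983 = 24.1155 kt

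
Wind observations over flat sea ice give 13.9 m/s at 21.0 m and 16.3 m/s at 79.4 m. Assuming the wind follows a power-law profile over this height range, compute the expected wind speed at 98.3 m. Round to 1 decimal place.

First find α: α = ln(V₂/V₁)/ln(z₂/z₁) = ln(16.3/13.9)/ln(79.4/21.0) = 0.15928/1.32998 = 0.1198
Extrapolate from 79.4 m to 98.3 m: V₃ = 16.3 × (98.3/79.4)^0.1198 = 16.3 × 1.0259 = 16.7222 m/s

16.7 m/s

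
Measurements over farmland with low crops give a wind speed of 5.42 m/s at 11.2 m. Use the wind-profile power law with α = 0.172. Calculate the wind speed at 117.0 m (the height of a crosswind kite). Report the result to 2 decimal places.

Power-law profile: V₂ = V₁ · (z₂/z₁)^α
V₂ = 5.42 × (117.0/11.2)^0.172 = 5.42 × (10.4464)^0.172
    = 5.42 × 1.4971 = 8.1145 m/s

8.11 m/s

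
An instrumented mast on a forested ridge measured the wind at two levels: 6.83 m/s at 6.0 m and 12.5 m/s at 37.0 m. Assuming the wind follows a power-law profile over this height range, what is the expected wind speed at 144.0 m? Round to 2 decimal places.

19.63 m/s

First find α: α = ln(V₂/V₁)/ln(z₂/z₁) = ln(12.5/6.83)/ln(37.0/6.0) = 0.60440/1.81916 = 0.3322
Extrapolate from 37.0 m to 144.0 m: V₃ = 12.5 × (144.0/37.0)^0.3322 = 12.5 × 1.5706 = 19.6330 m/s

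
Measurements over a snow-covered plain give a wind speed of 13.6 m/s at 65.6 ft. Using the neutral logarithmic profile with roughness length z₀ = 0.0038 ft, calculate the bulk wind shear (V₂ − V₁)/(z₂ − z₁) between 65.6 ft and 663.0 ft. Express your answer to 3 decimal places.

0.005 m/s/ft

Log law: V₂ = V₁ · ln(z₂/z₀)/ln(z₁/z₀) = 13.6 × 12.0695/9.7563 = 16.8245 m/s
ΔV/Δz = (16.8245 − 13.6)/(663.0 − 65.6) = 3.2245/597.4000 = 0.00540 m/s/ft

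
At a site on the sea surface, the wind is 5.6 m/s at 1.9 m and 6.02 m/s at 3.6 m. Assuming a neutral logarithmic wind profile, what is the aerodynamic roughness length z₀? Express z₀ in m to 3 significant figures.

z₀ ≈ 0.000379 m

Log law: V(z) ∝ ln(z/z₀). With r = V₁/V₂ = 5.6/6.02 = 0.93023,
r · ln(z₂/z₀) = ln(z₁/z₀) ⇒ ln z₀ = (ln z₁ − r·ln z₂)/(1 − r)
ln z₀ = (0.64185 − 0.93023×1.28093) / 0.06977 = -7.8792
z₀ = exp(-7.8792) = 0.0003785 m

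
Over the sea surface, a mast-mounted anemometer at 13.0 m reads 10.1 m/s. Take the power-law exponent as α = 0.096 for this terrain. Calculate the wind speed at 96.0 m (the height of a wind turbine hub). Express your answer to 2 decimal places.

Power-law profile: V₂ = V₁ · (z₂/z₁)^α
V₂ = 10.1 × (96.0/13.0)^0.096 = 10.1 × (7.3846)^0.096
    = 10.1 × 1.2116 = 12.2372 m/s

12.24 m/s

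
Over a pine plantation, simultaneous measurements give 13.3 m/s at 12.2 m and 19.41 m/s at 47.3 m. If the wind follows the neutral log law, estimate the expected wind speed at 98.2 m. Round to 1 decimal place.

Log law: V ∝ ln(z/z₀). From the pair, with r = V₁/V₂ = 0.68521,
ln z₀ = (ln z₁ − r·ln z₂)/(1 − r) = (2.5014 − 0.68521×3.8565)/0.31479 = -0.4482 → z₀ = 0.6388 m
V₃ = V₁ · ln(z₃/z₀)/ln(z₁/z₀) = 13.3 × 5.0352/2.9497 = 22.7038 m/s

22.7 m/s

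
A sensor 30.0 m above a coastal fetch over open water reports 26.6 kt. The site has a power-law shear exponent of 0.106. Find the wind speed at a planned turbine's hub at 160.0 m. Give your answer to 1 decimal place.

31.8 kt

Power-law profile: V₂ = V₁ · (z₂/z₁)^α
V₂ = 26.6 × (160.0/30.0)^0.106 = 26.6 × (5.3333)^0.106
    = 26.6 × 1.1942 = 31.7646 kt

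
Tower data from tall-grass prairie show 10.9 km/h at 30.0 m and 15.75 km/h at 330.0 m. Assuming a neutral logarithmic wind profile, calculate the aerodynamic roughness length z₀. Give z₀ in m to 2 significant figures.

Log law: V(z) ∝ ln(z/z₀). With r = V₁/V₂ = 10.9/15.75 = 0.69206,
r · ln(z₂/z₀) = ln(z₁/z₀) ⇒ ln z₀ = (ln z₁ − r·ln z₂)/(1 − r)
ln z₀ = (3.40120 − 0.69206×5.79909) / 0.30794 = -1.9879
z₀ = exp(-1.9879) = 0.1370 m

z₀ ≈ 0.14 m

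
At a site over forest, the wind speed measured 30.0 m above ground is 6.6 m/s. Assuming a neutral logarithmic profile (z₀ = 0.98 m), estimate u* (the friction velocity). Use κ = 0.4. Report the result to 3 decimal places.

Log law: V(z) = (u*/κ) · ln(z/z₀) ⇒ u* = κ · V / ln(z/z₀)
u* = 0.4 × 6.6 / ln(30.0/0.98) = 0.4 × 6.6 / 3.4214
   = 2.6400 / 3.4214 = 0.7716 m/s

u* ≈ 0.772 m/s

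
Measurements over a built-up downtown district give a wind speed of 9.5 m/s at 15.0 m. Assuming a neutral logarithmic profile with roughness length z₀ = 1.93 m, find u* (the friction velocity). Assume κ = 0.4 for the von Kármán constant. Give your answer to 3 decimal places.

u* ≈ 1.853 m/s

Log law: V(z) = (u*/κ) · ln(z/z₀) ⇒ u* = κ · V / ln(z/z₀)
u* = 0.4 × 9.5 / ln(15.0/1.93) = 0.4 × 9.5 / 2.0505
   = 3.8000 / 2.0505 = 1.8532 m/s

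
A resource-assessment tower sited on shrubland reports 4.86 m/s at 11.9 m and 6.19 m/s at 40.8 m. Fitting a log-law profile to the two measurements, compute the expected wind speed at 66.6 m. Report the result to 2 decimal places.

6.72 m/s

Log law: V ∝ ln(z/z₀). From the pair, with r = V₁/V₂ = 0.78514,
ln z₀ = (ln z₁ − r·ln z₂)/(1 − r) = (2.4765 − 0.78514×3.7087)/0.21486 = -2.0259 → z₀ = 0.1319 m
V₃ = V₁ · ln(z₃/z₀)/ln(z₁/z₀) = 4.86 × 6.2246/4.5024 = 6.7189 m/s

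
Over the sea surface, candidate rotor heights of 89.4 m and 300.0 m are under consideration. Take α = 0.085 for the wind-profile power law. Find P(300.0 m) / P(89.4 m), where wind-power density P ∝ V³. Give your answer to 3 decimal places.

1.362

Speed ratio: V_B/V_A = (z_B/z_A)^α = (300.0/89.4)^0.085 = (3.3557)^0.085 = 1.10839
Power-density ratio: P_B/P_A = (V_B/V_A)³ = (1.10839)³ = 1.36168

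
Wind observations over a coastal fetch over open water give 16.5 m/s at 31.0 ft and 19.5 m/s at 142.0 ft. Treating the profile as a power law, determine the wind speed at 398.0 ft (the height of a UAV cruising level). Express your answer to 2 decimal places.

21.84 m/s

First find α: α = ln(V₂/V₁)/ln(z₂/z₁) = ln(19.5/16.5)/ln(142.0/31.0) = 0.16705/1.52184 = 0.1098
Extrapolate from 142.0 ft to 398.0 ft: V₃ = 19.5 × (398.0/142.0)^0.1098 = 19.5 × 1.1198 = 21.8357 m/s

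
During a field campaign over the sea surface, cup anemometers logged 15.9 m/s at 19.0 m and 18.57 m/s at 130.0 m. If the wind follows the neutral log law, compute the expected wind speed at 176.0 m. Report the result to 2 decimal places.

Log law: V ∝ ln(z/z₀). From the pair, with r = V₁/V₂ = 0.85622,
ln z₀ = (ln z₁ − r·ln z₂)/(1 − r) = (2.9444 − 0.85622×4.8675)/0.14378 = -8.5077 → z₀ = 0.0002019 m
V₃ = V₁ · ln(z₃/z₀)/ln(z₁/z₀) = 15.9 × 13.6782/11.4521 = 18.9906 m/s

18.99 m/s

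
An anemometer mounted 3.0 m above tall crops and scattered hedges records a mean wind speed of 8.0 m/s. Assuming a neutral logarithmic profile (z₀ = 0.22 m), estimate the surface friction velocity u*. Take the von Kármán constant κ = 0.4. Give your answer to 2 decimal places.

u* ≈ 1.22 m/s

Log law: V(z) = (u*/κ) · ln(z/z₀) ⇒ u* = κ · V / ln(z/z₀)
u* = 0.4 × 8.0 / ln(3.0/0.22) = 0.4 × 8.0 / 2.6127
   = 3.2000 / 2.6127 = 1.2248 m/s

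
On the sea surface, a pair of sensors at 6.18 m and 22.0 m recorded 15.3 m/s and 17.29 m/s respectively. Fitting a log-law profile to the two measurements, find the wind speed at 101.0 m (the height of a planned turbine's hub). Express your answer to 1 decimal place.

Log law: V ∝ ln(z/z₀). From the pair, with r = V₁/V₂ = 0.88490,
ln z₀ = (ln z₁ − r·ln z₂)/(1 − r) = (1.8213 − 0.88490×3.0910)/0.11510 = -7.9409 → z₀ = 0.0003559 m
V₃ = V₁ · ln(z₃/z₀)/ln(z₁/z₀) = 15.3 × 12.5560/9.7622 = 19.6786 m/s

19.7 m/s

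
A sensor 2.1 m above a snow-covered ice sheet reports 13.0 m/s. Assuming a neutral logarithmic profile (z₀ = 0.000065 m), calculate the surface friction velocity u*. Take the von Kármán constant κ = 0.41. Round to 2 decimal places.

u* ≈ 0.51 m/s

Log law: V(z) = (u*/κ) · ln(z/z₀) ⇒ u* = κ · V / ln(z/z₀)
u* = 0.41 × 13.0 / ln(2.1/0.000065) = 0.41 × 13.0 / 10.3831
   = 5.3300 / 10.3831 = 0.5133 m/s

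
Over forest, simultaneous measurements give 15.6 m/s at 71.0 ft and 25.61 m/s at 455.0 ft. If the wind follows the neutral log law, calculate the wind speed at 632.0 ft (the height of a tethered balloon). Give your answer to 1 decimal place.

27.4 m/s

Log law: V ∝ ln(z/z₀). From the pair, with r = V₁/V₂ = 0.60914,
ln z₀ = (ln z₁ − r·ln z₂)/(1 − r) = (4.2627 − 0.60914×6.1203)/0.39086 = 1.3677 → z₀ = 3.926 ft
V₃ = V₁ · ln(z₃/z₀)/ln(z₁/z₀) = 15.6 × 5.0812/2.8950 = 27.3807 m/s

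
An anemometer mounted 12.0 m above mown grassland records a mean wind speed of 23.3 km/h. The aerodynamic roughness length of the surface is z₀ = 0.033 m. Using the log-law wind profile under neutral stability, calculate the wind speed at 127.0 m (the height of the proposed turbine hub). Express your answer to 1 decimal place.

32.6 km/h

Log law: V(z) ∝ ln(z/z₀), so V₂/V₁ = ln(z₂/z₀) / ln(z₁/z₀).
ln(127.0/0.033) = 8.2554, ln(12.0/0.033) = 5.8962
V₂ = 23.3 × 8.2554/5.8962 = 23.3 × 1.4001 = 32.6232 km/h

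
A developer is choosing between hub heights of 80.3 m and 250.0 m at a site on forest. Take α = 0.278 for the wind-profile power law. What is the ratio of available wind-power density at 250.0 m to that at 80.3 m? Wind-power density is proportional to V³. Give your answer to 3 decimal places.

2.578

Speed ratio: V_B/V_A = (z_B/z_A)^α = (250.0/80.3)^0.278 = (3.1133)^0.278 = 1.37125
Power-density ratio: P_B/P_A = (V_B/V_A)³ = (1.37125)³ = 2.57839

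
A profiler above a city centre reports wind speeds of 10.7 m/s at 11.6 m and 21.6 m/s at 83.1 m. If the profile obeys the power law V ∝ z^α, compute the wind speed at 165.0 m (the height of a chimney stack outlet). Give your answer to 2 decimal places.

First find α: α = ln(V₂/V₁)/ln(z₂/z₁) = ln(21.6/10.7)/ln(83.1/11.6) = 0.70245/1.96904 = 0.3567
Extrapolate from 83.1 m to 165.0 m: V₃ = 21.6 × (165.0/83.1)^0.3567 = 21.6 × 1.2772 = 27.5882 m/s

27.59 m/s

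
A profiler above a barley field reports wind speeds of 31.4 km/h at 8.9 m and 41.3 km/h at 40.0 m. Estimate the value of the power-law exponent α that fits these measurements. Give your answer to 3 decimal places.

α ≈ 0.182

Power law: V₂/V₁ = (z₂/z₁)^α ⇒ α = ln(V₂/V₁) / ln(z₂/z₁)
α = ln(41.3/31.4) / ln(40.0/8.9) = ln(1.3153) / ln(4.4944)
  = 0.27405 / 1.50283 = 0.18236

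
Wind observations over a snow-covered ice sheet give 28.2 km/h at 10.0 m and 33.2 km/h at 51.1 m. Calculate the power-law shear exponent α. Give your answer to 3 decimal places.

Power law: V₂/V₁ = (z₂/z₁)^α ⇒ α = ln(V₂/V₁) / ln(z₂/z₁)
α = ln(33.2/28.2) / ln(51.1/10.0) = ln(1.1773) / ln(5.1100)
  = 0.16323 / 1.63120 = 0.10007

α ≈ 0.100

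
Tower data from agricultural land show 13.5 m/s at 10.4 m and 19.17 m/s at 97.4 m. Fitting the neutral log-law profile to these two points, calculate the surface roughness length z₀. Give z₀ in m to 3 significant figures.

z₀ ≈ 0.0506 m

Log law: V(z) ∝ ln(z/z₀). With r = V₁/V₂ = 13.5/19.17 = 0.70423,
r · ln(z₂/z₀) = ln(z₁/z₀) ⇒ ln z₀ = (ln z₁ − r·ln z₂)/(1 − r)
ln z₀ = (2.34181 − 0.70423×4.57883) / 0.29577 = -2.9844
z₀ = exp(-2.9844) = 0.05057 m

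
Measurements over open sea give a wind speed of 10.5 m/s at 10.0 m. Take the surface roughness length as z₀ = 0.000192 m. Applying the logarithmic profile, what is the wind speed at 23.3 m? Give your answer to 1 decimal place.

11.3 m/s

Log law: V(z) ∝ ln(z/z₀), so V₂/V₁ = ln(z₂/z₀) / ln(z₁/z₀).
ln(23.3/0.000192) = 11.7065, ln(10.0/0.000192) = 10.8606
V₂ = 10.5 × 11.7065/10.8606 = 10.5 × 1.0779 = 11.3178 m/s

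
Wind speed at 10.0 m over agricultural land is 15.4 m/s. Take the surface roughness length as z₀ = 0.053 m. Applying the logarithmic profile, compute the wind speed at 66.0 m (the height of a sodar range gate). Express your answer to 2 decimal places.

20.95 m/s

Log law: V(z) ∝ ln(z/z₀), so V₂/V₁ = ln(z₂/z₀) / ln(z₁/z₀).
ln(66.0/0.053) = 7.1271, ln(10.0/0.053) = 5.2400
V₂ = 15.4 × 7.1271/5.2400 = 15.4 × 1.3601 = 20.9459 m/s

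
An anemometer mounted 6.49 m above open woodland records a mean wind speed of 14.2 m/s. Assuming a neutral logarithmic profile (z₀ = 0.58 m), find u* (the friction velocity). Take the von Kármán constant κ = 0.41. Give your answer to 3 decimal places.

Log law: V(z) = (u*/κ) · ln(z/z₀) ⇒ u* = κ · V / ln(z/z₀)
u* = 0.41 × 14.2 / ln(6.49/0.58) = 0.41 × 14.2 / 2.4150
   = 5.8220 / 2.4150 = 2.4108 m/s

u* ≈ 2.411 m/s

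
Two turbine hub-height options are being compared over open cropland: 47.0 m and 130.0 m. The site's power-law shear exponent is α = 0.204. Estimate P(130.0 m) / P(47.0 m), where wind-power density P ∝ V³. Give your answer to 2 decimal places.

1.86

Speed ratio: V_B/V_A = (z_B/z_A)^α = (130.0/47.0)^0.204 = (2.7660)^0.204 = 1.23066
Power-density ratio: P_B/P_A = (V_B/V_A)³ = (1.23066)³ = 1.86384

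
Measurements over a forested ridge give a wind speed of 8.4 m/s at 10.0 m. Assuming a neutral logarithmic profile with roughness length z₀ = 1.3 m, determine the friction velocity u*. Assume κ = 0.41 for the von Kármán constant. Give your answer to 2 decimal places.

Log law: V(z) = (u*/κ) · ln(z/z₀) ⇒ u* = κ · V / ln(z/z₀)
u* = 0.41 × 8.4 / ln(10.0/1.3) = 0.41 × 8.4 / 2.0402
   = 3.4440 / 2.0402 = 1.6881 m/s

u* ≈ 1.69 m/s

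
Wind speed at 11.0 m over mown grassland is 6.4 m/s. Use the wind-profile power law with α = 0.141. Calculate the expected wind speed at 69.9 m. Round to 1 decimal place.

Power-law profile: V₂ = V₁ · (z₂/z₁)^α
V₂ = 6.4 × (69.9/11.0)^0.141 = 6.4 × (6.3545)^0.141
    = 6.4 × 1.2979 = 8.3064 m/s

8.3 m/s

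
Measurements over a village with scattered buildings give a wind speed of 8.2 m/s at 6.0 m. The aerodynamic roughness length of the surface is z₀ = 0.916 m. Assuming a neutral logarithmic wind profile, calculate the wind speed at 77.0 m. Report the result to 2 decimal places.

Log law: V(z) ∝ ln(z/z₀), so V₂/V₁ = ln(z₂/z₀) / ln(z₁/z₀).
ln(77.0/0.916) = 4.4315, ln(6.0/0.916) = 1.8795
V₂ = 8.2 × 4.4315/1.8795 = 8.2 × 2.3578 = 19.3342 m/s

19.33 m/s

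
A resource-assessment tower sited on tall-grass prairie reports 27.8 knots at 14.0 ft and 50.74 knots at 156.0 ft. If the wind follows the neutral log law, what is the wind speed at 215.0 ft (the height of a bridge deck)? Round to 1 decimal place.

53.8 knots

Log law: V ∝ ln(z/z₀). From the pair, with r = V₁/V₂ = 0.54789,
ln z₀ = (ln z₁ − r·ln z₂)/(1 − r) = (2.6391 − 0.54789×5.0499)/0.45211 = -0.2825 → z₀ = 0.7539 ft
V₃ = V₁ · ln(z₃/z₀)/ln(z₁/z₀) = 27.8 × 5.6531/2.9215 = 53.7924 knots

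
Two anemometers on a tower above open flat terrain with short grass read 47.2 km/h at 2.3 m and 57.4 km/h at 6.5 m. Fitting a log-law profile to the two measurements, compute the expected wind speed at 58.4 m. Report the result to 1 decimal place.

Log law: V ∝ ln(z/z₀). From the pair, with r = V₁/V₂ = 0.82230,
ln z₀ = (ln z₁ − r·ln z₂)/(1 − r) = (0.8329 − 0.82230×1.8718)/0.17770 = -3.9745 → z₀ = 0.01879 m
V₃ = V₁ · ln(z₃/z₀)/ln(z₁/z₀) = 47.2 × 8.0418/4.8074 = 78.9559 km/h

79.0 km/h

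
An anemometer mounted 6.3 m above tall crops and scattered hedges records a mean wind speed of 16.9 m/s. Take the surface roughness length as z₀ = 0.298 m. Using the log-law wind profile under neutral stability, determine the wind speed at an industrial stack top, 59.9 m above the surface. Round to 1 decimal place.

Log law: V(z) ∝ ln(z/z₀), so V₂/V₁ = ln(z₂/z₀) / ln(z₁/z₀).
ln(59.9/0.298) = 5.3033, ln(6.3/0.298) = 3.0512
V₂ = 16.9 × 5.3033/3.0512 = 16.9 × 1.7381 = 29.3740 m/s

29.4 m/s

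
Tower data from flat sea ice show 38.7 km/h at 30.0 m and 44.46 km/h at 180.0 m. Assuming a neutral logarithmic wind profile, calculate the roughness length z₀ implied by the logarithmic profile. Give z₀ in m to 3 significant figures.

z₀ ≈ 0.000177 m

Log law: V(z) ∝ ln(z/z₀). With r = V₁/V₂ = 38.7/44.46 = 0.87045,
r · ln(z₂/z₀) = ln(z₁/z₀) ⇒ ln z₀ = (ln z₁ − r·ln z₂)/(1 − r)
ln z₀ = (3.40120 − 0.87045×5.19296) / 0.12955 = -8.6372
z₀ = exp(-8.6372) = 0.0001774 m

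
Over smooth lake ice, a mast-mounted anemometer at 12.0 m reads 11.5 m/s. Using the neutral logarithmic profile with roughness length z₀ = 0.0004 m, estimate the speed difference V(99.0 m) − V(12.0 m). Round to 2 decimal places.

Log law: V₂ = V₁ · ln(z₂/z₀)/ln(z₁/z₀) = 11.5 × 12.4192/10.3090 = 13.8540 m/s
ΔV = 13.8540 − 11.5 = 2.3540 m/s

2.35 m/s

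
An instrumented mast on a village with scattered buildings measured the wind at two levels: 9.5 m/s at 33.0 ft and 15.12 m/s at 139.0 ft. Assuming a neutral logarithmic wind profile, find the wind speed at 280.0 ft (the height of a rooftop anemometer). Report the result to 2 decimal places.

Log law: V ∝ ln(z/z₀). From the pair, with r = V₁/V₂ = 0.62831,
ln z₀ = (ln z₁ − r·ln z₂)/(1 − r) = (3.4965 − 0.62831×4.9345)/0.37169 = 1.0658 → z₀ = 2.903 ft
V₃ = V₁ · ln(z₃/z₀)/ln(z₁/z₀) = 9.5 × 4.5690/2.4307 = 17.8570 m/s

17.86 m/s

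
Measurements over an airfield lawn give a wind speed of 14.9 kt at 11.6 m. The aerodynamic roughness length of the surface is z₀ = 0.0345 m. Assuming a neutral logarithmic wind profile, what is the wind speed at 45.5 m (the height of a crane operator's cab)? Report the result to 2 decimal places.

Log law: V(z) ∝ ln(z/z₀), so V₂/V₁ = ln(z₂/z₀) / ln(z₁/z₀).
ln(45.5/0.0345) = 7.1845, ln(11.6/0.0345) = 5.8178
V₂ = 14.9 × 7.1845/5.8178 = 14.9 × 1.2349 = 18.4003 kt

18.40 kt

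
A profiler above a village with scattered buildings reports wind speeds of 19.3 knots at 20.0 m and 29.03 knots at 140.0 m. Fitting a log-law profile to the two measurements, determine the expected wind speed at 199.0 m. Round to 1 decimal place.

Log law: V ∝ ln(z/z₀). From the pair, with r = V₁/V₂ = 0.66483,
ln z₀ = (ln z₁ − r·ln z₂)/(1 − r) = (2.9957 − 0.66483×4.9416)/0.33517 = -0.8641 → z₀ = 0.4214 m
V₃ = V₁ · ln(z₃/z₀)/ln(z₁/z₀) = 19.3 × 6.1574/3.8598 = 30.7884 knots

30.8 knots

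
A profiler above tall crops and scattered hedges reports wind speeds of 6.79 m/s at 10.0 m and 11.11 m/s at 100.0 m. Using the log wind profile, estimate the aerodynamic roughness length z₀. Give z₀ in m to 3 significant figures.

z₀ ≈ 0.268 m

Log law: V(z) ∝ ln(z/z₀). With r = V₁/V₂ = 6.79/11.11 = 0.61116,
r · ln(z₂/z₀) = ln(z₁/z₀) ⇒ ln z₀ = (ln z₁ − r·ln z₂)/(1 − r)
ln z₀ = (2.30259 − 0.61116×4.60517) / 0.38884 = -1.3165
z₀ = exp(-1.3165) = 0.2681 m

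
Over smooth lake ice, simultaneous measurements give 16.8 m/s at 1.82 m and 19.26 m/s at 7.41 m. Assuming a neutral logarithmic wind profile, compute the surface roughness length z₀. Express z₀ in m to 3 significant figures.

Log law: V(z) ∝ ln(z/z₀). With r = V₁/V₂ = 16.8/19.26 = 0.87227,
r · ln(z₂/z₀) = ln(z₁/z₀) ⇒ ln z₀ = (ln z₁ − r·ln z₂)/(1 − r)
ln z₀ = (0.59884 − 0.87227×2.00283) / 0.12773 = -8.9894
z₀ = exp(-8.9894) = 0.0001247 m

z₀ ≈ 0.000125 m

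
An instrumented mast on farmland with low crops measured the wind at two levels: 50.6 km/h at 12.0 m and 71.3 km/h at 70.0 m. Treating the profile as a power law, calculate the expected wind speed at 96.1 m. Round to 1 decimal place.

First find α: α = ln(V₂/V₁)/ln(z₂/z₁) = ln(71.3/50.6)/ln(70.0/12.0) = 0.34294/1.76359 = 0.1945
Extrapolate from 70.0 m to 96.1 m: V₃ = 71.3 × (96.1/70.0)^0.1945 = 71.3 × 1.0636 = 75.8319 km/h

75.8 km/h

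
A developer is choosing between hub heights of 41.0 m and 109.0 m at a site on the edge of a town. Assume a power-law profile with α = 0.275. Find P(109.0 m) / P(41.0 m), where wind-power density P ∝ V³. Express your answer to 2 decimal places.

2.24

Speed ratio: V_B/V_A = (z_B/z_A)^α = (109.0/41.0)^0.275 = (2.6585)^0.275 = 1.30851
Power-density ratio: P_B/P_A = (V_B/V_A)³ = (1.30851)³ = 2.24042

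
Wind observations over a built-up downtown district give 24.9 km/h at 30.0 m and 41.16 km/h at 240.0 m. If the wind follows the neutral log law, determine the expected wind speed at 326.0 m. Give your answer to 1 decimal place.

Log law: V ∝ ln(z/z₀). From the pair, with r = V₁/V₂ = 0.60496,
ln z₀ = (ln z₁ − r·ln z₂)/(1 − r) = (3.4012 − 0.60496×5.4806)/0.39504 = 0.2168 → z₀ = 1.242 m
V₃ = V₁ · ln(z₃/z₀)/ln(z₁/z₀) = 24.9 × 5.5701/3.1844 = 43.5548 km/h

43.6 km/h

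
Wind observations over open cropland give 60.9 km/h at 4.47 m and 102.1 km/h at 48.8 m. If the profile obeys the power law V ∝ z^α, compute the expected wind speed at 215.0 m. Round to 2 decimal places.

First find α: α = ln(V₂/V₁)/ln(z₂/z₁) = ln(102.1/60.9)/ln(48.8/4.47) = 0.51672/2.39034 = 0.2162
Extrapolate from 48.8 m to 215.0 m: V₃ = 102.1 × (215.0/48.8)^0.2162 = 102.1 × 1.3779 = 140.6835 km/h

140.68 km/h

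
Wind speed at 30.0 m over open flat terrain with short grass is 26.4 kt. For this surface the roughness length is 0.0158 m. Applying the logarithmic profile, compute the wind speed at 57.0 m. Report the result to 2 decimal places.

28.64 kt

Log law: V(z) ∝ ln(z/z₀), so V₂/V₁ = ln(z₂/z₀) / ln(z₁/z₀).
ln(57.0/0.0158) = 8.1908, ln(30.0/0.0158) = 7.5489
V₂ = 26.4 × 8.1908/7.5489 = 26.4 × 1.0850 = 28.6447 kt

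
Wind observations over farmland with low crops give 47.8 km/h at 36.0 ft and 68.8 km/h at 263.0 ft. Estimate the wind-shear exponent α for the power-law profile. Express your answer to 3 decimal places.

α ≈ 0.183

Power law: V₂/V₁ = (z₂/z₁)^α ⇒ α = ln(V₂/V₁) / ln(z₂/z₁)
α = ln(68.8/47.8) / ln(263.0/36.0) = ln(1.4393) / ln(7.3056)
  = 0.36418 / 1.98864 = 0.18313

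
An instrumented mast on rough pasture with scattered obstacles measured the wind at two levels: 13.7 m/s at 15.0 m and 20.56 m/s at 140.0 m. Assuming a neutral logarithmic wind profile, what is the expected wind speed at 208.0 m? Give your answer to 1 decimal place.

21.8 m/s

Log law: V ∝ ln(z/z₀). From the pair, with r = V₁/V₂ = 0.66634,
ln z₀ = (ln z₁ − r·ln z₂)/(1 − r) = (2.7081 − 0.66634×4.9416)/0.33366 = -1.7526 → z₀ = 0.1733 m
V₃ = V₁ · ln(z₃/z₀)/ln(z₁/z₀) = 13.7 × 7.0902/4.4607 = 21.7759 m/s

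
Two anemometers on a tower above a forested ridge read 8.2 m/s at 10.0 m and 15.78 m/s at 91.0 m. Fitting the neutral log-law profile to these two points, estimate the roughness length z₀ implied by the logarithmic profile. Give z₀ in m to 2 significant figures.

Log law: V(z) ∝ ln(z/z₀). With r = V₁/V₂ = 8.2/15.78 = 0.51965,
r · ln(z₂/z₀) = ln(z₁/z₀) ⇒ ln z₀ = (ln z₁ − r·ln z₂)/(1 − r)
ln z₀ = (2.30259 − 0.51965×4.51086) / 0.48035 = -0.0863
z₀ = exp(-0.0863) = 0.9173 m

z₀ ≈ 0.92 m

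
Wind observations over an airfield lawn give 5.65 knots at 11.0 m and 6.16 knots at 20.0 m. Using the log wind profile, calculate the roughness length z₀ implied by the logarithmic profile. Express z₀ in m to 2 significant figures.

Log law: V(z) ∝ ln(z/z₀). With r = V₁/V₂ = 5.65/6.16 = 0.91721,
r · ln(z₂/z₀) = ln(z₁/z₀) ⇒ ln z₀ = (ln z₁ − r·ln z₂)/(1 − r)
ln z₀ = (2.39790 − 0.91721×2.99573) / 0.08279 = -4.2252
z₀ = exp(-4.2252) = 0.01462 m

z₀ ≈ 0.015 m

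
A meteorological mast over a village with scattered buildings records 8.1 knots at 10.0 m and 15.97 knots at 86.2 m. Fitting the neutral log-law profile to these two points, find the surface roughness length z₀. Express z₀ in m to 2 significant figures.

Log law: V(z) ∝ ln(z/z₀). With r = V₁/V₂ = 8.1/15.97 = 0.50720,
r · ln(z₂/z₀) = ln(z₁/z₀) ⇒ ln z₀ = (ln z₁ − r·ln z₂)/(1 − r)
ln z₀ = (2.30259 − 0.50720×4.45667) / 0.49280 = 0.0855
z₀ = exp(0.0855) = 1.089 m

z₀ ≈ 1.1 m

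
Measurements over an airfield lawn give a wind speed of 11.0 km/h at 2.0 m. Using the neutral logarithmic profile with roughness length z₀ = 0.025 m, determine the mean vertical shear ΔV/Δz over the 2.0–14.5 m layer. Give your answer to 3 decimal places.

0.398 km/h/m

Log law: V₂ = V₁ · ln(z₂/z₀)/ln(z₁/z₀) = 11.0 × 6.3630/4.3820 = 15.9728 km/h
ΔV/Δz = (15.9728 − 11.0)/(14.5 − 2.0) = 4.9728/12.5000 = 0.39783 km/h/m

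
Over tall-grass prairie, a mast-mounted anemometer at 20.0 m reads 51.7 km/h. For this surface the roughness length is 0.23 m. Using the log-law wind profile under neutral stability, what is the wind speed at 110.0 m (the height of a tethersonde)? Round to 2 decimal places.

71.44 km/h

Log law: V(z) ∝ ln(z/z₀), so V₂/V₁ = ln(z₂/z₀) / ln(z₁/z₀).
ln(110.0/0.23) = 6.1702, ln(20.0/0.23) = 4.4654
V₂ = 51.7 × 6.1702/4.4654 = 51.7 × 1.3818 = 71.4374 km/h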